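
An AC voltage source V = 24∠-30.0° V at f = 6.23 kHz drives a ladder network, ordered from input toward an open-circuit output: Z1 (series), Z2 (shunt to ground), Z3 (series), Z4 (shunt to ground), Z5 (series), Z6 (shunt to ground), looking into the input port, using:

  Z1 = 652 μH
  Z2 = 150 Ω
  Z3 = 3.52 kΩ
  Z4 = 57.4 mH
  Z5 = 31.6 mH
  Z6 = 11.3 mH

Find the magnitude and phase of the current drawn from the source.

Step 1 — Angular frequency: ω = 2π·f = 2π·6230 = 3.914e+04 rad/s.
Step 2 — Component impedances:
  Z1: Z = jωL = j·3.914e+04·0.000652 = 0 + j25.52 Ω
  Z2: Z = R = 150 Ω
  Z3: Z = R = 3520 Ω
  Z4: Z = jωL = j·3.914e+04·0.0574 = 0 + j2247 Ω
  Z5: Z = jωL = j·3.914e+04·0.0316 = 0 + j1237 Ω
  Z6: Z = jωL = j·3.914e+04·0.0113 = 0 + j442.3 Ω
Step 3 — Ladder network (open output): work backward from the far end, alternating series and parallel combinations. Z_in = 144.3 + j27.02 Ω = 146.8∠10.6° Ω.
Step 4 — Source phasor: V = 24∠-30.0° V = 20.78 - j12 V.
Step 5 — Ohm's law: I = V / Z_total = (20.78 - j12) / (144.3 + j27.02) = 0.1241 - j0.1064 A.
Step 6 — Convert to polar: |I| = 0.1635 A, ∠I = -40.6°.

I = 0.1635∠-40.6° A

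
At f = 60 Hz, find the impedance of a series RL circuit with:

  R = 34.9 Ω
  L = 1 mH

Step 1 — Angular frequency: ω = 2π·f = 2π·60 = 377 rad/s.
Step 2 — Component impedances:
  R: Z = R = 34.9 Ω
  L: Z = jωL = j·377·0.001 = 0 + j0.377 Ω
Step 3 — Series combination: Z_total = R + L = 34.9 + j0.377 Ω = 34.9∠0.6° Ω.

Z = 34.9 + j0.377 Ω = 34.9∠0.6° Ω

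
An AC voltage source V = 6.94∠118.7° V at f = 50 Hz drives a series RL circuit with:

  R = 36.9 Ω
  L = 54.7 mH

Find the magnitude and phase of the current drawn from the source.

Step 1 — Angular frequency: ω = 2π·f = 2π·50 = 314.2 rad/s.
Step 2 — Component impedances:
  R: Z = R = 36.9 Ω
  L: Z = jωL = j·314.2·0.0547 = 0 + j17.18 Ω
Step 3 — Series combination: Z_total = R + L = 36.9 + j17.18 Ω = 40.71∠25.0° Ω.
Step 4 — Source phasor: V = 6.94∠118.7° V = -3.333 + j6.087 V.
Step 5 — Ohm's law: I = V / Z_total = (-3.333 + j6.087) / (36.9 + j17.18) = -0.01109 + j0.1701 A.
Step 6 — Convert to polar: |I| = 0.1705 A, ∠I = 93.7°.

I = 0.1705∠93.7° A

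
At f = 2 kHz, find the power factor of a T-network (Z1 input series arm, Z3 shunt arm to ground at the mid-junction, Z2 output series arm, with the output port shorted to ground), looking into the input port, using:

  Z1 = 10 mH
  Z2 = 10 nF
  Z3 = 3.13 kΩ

Step 1 — Angular frequency: ω = 2π·f = 2π·2000 = 1.257e+04 rad/s.
Step 2 — Component impedances:
  Z1: Z = jωL = j·1.257e+04·0.01 = 0 + j125.7 Ω
  Z2: Z = 1/(jωC) = -j/(ω·C) = 0 - j7958 Ω
  Z3: Z = R = 3130 Ω
Step 3 — With the output port shorted to ground, the output series arm Z2 runs from the junction to ground; the shunt arm Z3 also runs from the junction to ground. They appear in parallel: Z3 || Z2 = 2711 - j1066 Ω.
Step 4 — Series with input arm Z1: Z_in = Z1 + (Z3 || Z2) = 2711 - j940.5 Ω = 2869∠-19.1° Ω.
Step 5 — Power factor: PF = cos(φ) = Re(Z)/|Z| = 2710.6/2869.2 = 0.9447.
Step 6 — Type: Im(Z) = -940.5 ⇒ leading (phase φ = -19.1°).

PF = 0.9447 (leading, φ = -19.1°)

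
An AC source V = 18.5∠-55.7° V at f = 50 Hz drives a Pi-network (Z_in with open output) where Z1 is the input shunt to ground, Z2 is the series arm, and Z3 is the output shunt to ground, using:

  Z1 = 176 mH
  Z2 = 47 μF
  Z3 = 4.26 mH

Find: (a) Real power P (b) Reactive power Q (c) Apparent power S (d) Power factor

Step 1 — Angular frequency: ω = 2π·f = 2π·50 = 314.2 rad/s.
Step 2 — Component impedances:
  Z1: Z = jωL = j·314.2·0.176 = 0 + j55.29 Ω
  Z2: Z = 1/(jωC) = -j/(ω·C) = 0 - j67.73 Ω
  Z3: Z = jωL = j·314.2·0.00426 = 0 + j1.338 Ω
Step 3 — With open output, the series arm Z2 and the output shunt Z3 appear in series to ground: Z2 + Z3 = 0 - j66.39 Ω.
Step 4 — Parallel with input shunt Z1: Z_in = Z1 || (Z2 + Z3) = 0 + j330.8 Ω = 330.8∠90.0° Ω.
Step 5 — Source phasor: V = 18.5∠-55.7° V = 10.43 - j15.28 V.
Step 6 — Current: I = V / Z = -0.04619 - j0.03151 A = 0.05592∠-145.7° A.
Step 7 — Complex power: S = V·I* = 0 + j1.034 VA.
Step 8 — Real power: P = Re(S) = 0 W.
Step 9 — Reactive power: Q = Im(S) = 1.034 VAR.
Step 10 — Apparent power: |S| = 1.034 VA.
Step 11 — Power factor: PF = P/|S| = 0 (lagging).

(a) P = 0 W  (b) Q = 1.034 VAR  (c) S = 1.034 VA  (d) PF = 0 (lagging)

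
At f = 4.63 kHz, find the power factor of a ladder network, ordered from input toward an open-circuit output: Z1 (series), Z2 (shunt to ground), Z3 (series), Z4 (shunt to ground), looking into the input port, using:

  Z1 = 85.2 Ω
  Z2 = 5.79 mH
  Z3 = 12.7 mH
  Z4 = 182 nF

Step 1 — Angular frequency: ω = 2π·f = 2π·4630 = 2.909e+04 rad/s.
Step 2 — Component impedances:
  Z1: Z = R = 85.2 Ω
  Z2: Z = jωL = j·2.909e+04·0.00579 = 0 + j168.4 Ω
  Z3: Z = jωL = j·2.909e+04·0.0127 = 0 + j369.5 Ω
  Z4: Z = 1/(jωC) = -j/(ω·C) = 0 - j188.9 Ω
Step 3 — Ladder network (open output): work backward from the far end, alternating series and parallel combinations. Z_in = 85.2 + j87.15 Ω = 121.9∠45.6° Ω.
Step 4 — Power factor: PF = cos(φ) = Re(Z)/|Z| = 85.2/121.878 = 0.6991.
Step 5 — Type: Im(Z) = 87.15 ⇒ lagging (phase φ = 45.6°).

PF = 0.6991 (lagging, φ = 45.6°)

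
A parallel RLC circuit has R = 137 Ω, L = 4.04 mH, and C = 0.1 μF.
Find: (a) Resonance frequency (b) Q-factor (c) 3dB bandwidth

Step 1 — Resonance: ω₀ = 1/√(LC) = 1/√(0.00404·1e-07) = 4.975e+04 rad/s.
Step 2 — f₀ = ω₀/(2π) = 7918 Hz.
Step 3 — Parallel Q: Q = R/(ω₀L) = 137/(4.975e+04·0.00404) = 0.6816.
Step 4 — Bandwidth: Δω = ω₀/Q = 7.299e+04 rad/s; BW = Δω/(2π) = 1.162e+04 Hz.

(a) f₀ = 7918 Hz  (b) Q = 0.6816  (c) BW = 1.162e+04 Hz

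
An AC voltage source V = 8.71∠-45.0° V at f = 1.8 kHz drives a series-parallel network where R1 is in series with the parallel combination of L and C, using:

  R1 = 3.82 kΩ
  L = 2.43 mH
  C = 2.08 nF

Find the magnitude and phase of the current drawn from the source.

Step 1 — Angular frequency: ω = 2π·f = 2π·1800 = 1.131e+04 rad/s.
Step 2 — Component impedances:
  R1: Z = R = 3820 Ω
  L: Z = jωL = j·1.131e+04·0.00243 = 0 + j27.48 Ω
  C: Z = 1/(jωC) = -j/(ω·C) = 0 - j4.251e+04 Ω
Step 3 — Parallel branch: L || C = 1/(1/L + 1/C) = 0 + j27.5 Ω.
Step 4 — Series with R1: Z_total = R1 + (L || C) = 3820 + j27.5 Ω = 3820∠0.4° Ω.
Step 5 — Source phasor: V = 8.71∠-45.0° V = 6.159 - j6.159 V.
Step 6 — Ohm's law: I = V / Z_total = (6.159 - j6.159) / (3820 + j27.5) = 0.001601 - j0.001624 A.
Step 7 — Convert to polar: |I| = 0.00228 A, ∠I = -45.4°.

I = 0.00228∠-45.4° A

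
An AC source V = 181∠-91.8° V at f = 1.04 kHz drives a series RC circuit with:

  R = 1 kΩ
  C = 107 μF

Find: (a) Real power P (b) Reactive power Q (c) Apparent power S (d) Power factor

Step 1 — Angular frequency: ω = 2π·f = 2π·1040 = 6535 rad/s.
Step 2 — Component impedances:
  R: Z = R = 1000 Ω
  C: Z = 1/(jωC) = -j/(ω·C) = 0 - j1.43 Ω
Step 3 — Series combination: Z_total = R + C = 1000 - j1.43 Ω = 1000∠-0.1° Ω.
Step 4 — Source phasor: V = 181∠-91.8° V = -5.685 - j180.9 V.
Step 5 — Current: I = V / Z = -0.005427 - j0.1809 A = 0.181∠-91.7° A.
Step 6 — Complex power: S = V·I* = 32.76 - j0.04686 VA.
Step 7 — Real power: P = Re(S) = 32.76 W.
Step 8 — Reactive power: Q = Im(S) = -0.04686 VAR.
Step 9 — Apparent power: |S| = 32.76 VA.
Step 10 — Power factor: PF = P/|S| = 1 (leading).

(a) P = 32.76 W  (b) Q = -0.04686 VAR  (c) S = 32.76 VA  (d) PF = 1 (leading)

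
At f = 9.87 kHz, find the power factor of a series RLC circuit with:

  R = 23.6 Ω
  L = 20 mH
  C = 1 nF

Step 1 — Angular frequency: ω = 2π·f = 2π·9870 = 6.202e+04 rad/s.
Step 2 — Component impedances:
  R: Z = R = 23.6 Ω
  L: Z = jωL = j·6.202e+04·0.02 = 0 + j1240 Ω
  C: Z = 1/(jωC) = -j/(ω·C) = 0 - j1.613e+04 Ω
Step 3 — Series combination: Z_total = R + L + C = 23.6 - j1.488e+04 Ω = 1.488e+04∠-89.9° Ω.
Step 4 — Power factor: PF = cos(φ) = Re(Z)/|Z| = 23.6/1.488e+04 = 0.001586.
Step 5 — Type: Im(Z) = -1.488e+04 ⇒ leading (phase φ = -89.9°).

PF = 0.001586 (leading, φ = -89.9°)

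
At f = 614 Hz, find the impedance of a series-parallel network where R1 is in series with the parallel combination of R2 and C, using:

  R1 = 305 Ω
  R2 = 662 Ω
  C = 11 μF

Step 1 — Angular frequency: ω = 2π·f = 2π·614 = 3858 rad/s.
Step 2 — Component impedances:
  R1: Z = R = 305 Ω
  R2: Z = R = 662 Ω
  C: Z = 1/(jωC) = -j/(ω·C) = 0 - j23.56 Ω
Step 3 — Parallel branch: R2 || C = 1/(1/R2 + 1/C) = 0.8377 - j23.53 Ω.
Step 4 — Series with R1: Z_total = R1 + (R2 || C) = 305.8 - j23.53 Ω = 306.7∠-4.4° Ω.

Z = 305.8 - j23.53 Ω = 306.7∠-4.4° Ω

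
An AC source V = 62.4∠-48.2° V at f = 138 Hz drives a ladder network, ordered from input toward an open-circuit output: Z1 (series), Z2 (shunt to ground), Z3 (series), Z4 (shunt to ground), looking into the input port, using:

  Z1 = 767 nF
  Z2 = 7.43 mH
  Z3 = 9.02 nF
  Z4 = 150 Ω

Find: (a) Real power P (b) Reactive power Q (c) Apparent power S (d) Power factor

Step 1 — Angular frequency: ω = 2π·f = 2π·138 = 867.1 rad/s.
Step 2 — Component impedances:
  Z1: Z = 1/(jωC) = -j/(ω·C) = 0 - j1504 Ω
  Z2: Z = jωL = j·867.1·0.00743 = 0 + j6.442 Ω
  Z3: Z = 1/(jωC) = -j/(ω·C) = 0 - j1.279e+05 Ω
  Z4: Z = R = 150 Ω
Step 3 — Ladder network (open output): work backward from the far end, alternating series and parallel combinations. Z_in = 0 - j1497 Ω = 1497∠-90.0° Ω.
Step 4 — Source phasor: V = 62.4∠-48.2° V = 41.59 - j46.52 V.
Step 5 — Current: I = V / Z = 0.03107 + j0.02778 A = 0.04168∠41.8° A.
Step 6 — Complex power: S = V·I* = 0 - j2.601 VA.
Step 7 — Real power: P = Re(S) = 0 W.
Step 8 — Reactive power: Q = Im(S) = -2.601 VAR.
Step 9 — Apparent power: |S| = 2.601 VA.
Step 10 — Power factor: PF = P/|S| = 0 (leading).

(a) P = 0 W  (b) Q = -2.601 VAR  (c) S = 2.601 VA  (d) PF = 0 (leading)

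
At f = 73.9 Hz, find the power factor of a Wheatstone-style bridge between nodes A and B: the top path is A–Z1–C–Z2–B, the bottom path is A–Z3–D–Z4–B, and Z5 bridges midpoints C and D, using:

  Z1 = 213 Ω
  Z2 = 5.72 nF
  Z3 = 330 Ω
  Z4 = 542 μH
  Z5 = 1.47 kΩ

Step 1 — Angular frequency: ω = 2π·f = 2π·73.9 = 464.3 rad/s.
Step 2 — Component impedances:
  Z1: Z = R = 213 Ω
  Z2: Z = 1/(jωC) = -j/(ω·C) = 0 - j3.765e+05 Ω
  Z3: Z = R = 330 Ω
  Z4: Z = jωL = j·464.3·0.000542 = 0 + j0.2517 Ω
  Z5: Z = R = 1470 Ω
Step 3 — Bridge requires nodal analysis (the Z5 bridge couples midpoints C and D, so the two paths cannot be reduced to a simple series/parallel combination). Setting node B to ground and injecting 1 A at node A, the 3-node admittance system at A, C, D solves to V_A = Z_AB = 275.9 + j0.09743 Ω = 275.9∠0.0° Ω.
Step 4 — Power factor: PF = cos(φ) = Re(Z)/|Z| = 275.9/275.9 = 1.
Step 5 — Type: Im(Z) = 0.09743 ⇒ lagging (phase φ = 0.0°).

PF = 1 (lagging, φ = 0.0°)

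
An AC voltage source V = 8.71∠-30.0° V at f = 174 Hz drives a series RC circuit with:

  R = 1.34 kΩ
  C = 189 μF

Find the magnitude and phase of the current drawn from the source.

Step 1 — Angular frequency: ω = 2π·f = 2π·174 = 1093 rad/s.
Step 2 — Component impedances:
  R: Z = R = 1340 Ω
  C: Z = 1/(jωC) = -j/(ω·C) = 0 - j4.84 Ω
Step 3 — Series combination: Z_total = R + C = 1340 - j4.84 Ω = 1340∠-0.2° Ω.
Step 4 — Source phasor: V = 8.71∠-30.0° V = 7.543 - j4.355 V.
Step 5 — Ohm's law: I = V / Z_total = (7.543 - j4.355) / (1340 - j4.84) = 0.005641 - j0.00323 A.
Step 6 — Convert to polar: |I| = 0.0065 A, ∠I = -29.8°.

I = 0.0065∠-29.8° A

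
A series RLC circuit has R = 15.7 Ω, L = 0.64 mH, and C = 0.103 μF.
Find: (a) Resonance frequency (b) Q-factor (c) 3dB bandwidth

Step 1 — Resonance: ω₀ = 1/√(LC) = 1/√(0.00064·1.03e-07) = 1.232e+05 rad/s.
Step 2 — f₀ = ω₀/(2π) = 1.96e+04 Hz.
Step 3 — Series Q: Q = ω₀L/R = 1.232e+05·0.00064/15.7 = 5.021.
Step 4 — Bandwidth: Δω = ω₀/Q = 2.453e+04 rad/s; BW = Δω/(2π) = 3904 Hz.

(a) f₀ = 1.96e+04 Hz  (b) Q = 5.021  (c) BW = 3904 Hz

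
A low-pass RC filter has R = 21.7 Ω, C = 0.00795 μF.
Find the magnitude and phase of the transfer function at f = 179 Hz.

Step 1 — Angular frequency: ω = 2π·179 = 1125 rad/s.
Step 2 — Transfer function: H(jω) = 1/(1 + jωRC).
Step 3 — Denominator: 1 + jωRC = 1 + j·1125·21.7·7.95e-09 = 1 + j0.000194.
Step 4 — H = 1 - j0.000194.
Step 5 — Magnitude: |H| = 1 (-0.0 dB); phase: φ = -0.0°.

|H| = 1 (-0.0 dB), φ = -0.0°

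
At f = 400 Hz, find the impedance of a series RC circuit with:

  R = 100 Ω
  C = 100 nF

Step 1 — Angular frequency: ω = 2π·f = 2π·400 = 2513 rad/s.
Step 2 — Component impedances:
  R: Z = R = 100 Ω
  C: Z = 1/(jωC) = -j/(ω·C) = 0 - j3979 Ω
Step 3 — Series combination: Z_total = R + C = 100 - j3979 Ω = 3980∠-88.6° Ω.

Z = 100 - j3979 Ω = 3980∠-88.6° Ω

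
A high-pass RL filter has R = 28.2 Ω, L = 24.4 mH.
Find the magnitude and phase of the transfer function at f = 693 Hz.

Step 1 — Angular frequency: ω = 2π·693 = 4354 rad/s.
Step 2 — Transfer function: H(jω) = jωL/(R + jωL).
Step 3 — Numerator jωL = j·106.2; denominator R + jωL = 28.2 + j106.2.
Step 4 — H = 0.9342 + j0.248.
Step 5 — Magnitude: |H| = 0.9665 (-0.3 dB); phase: φ = 14.9°.

|H| = 0.9665 (-0.3 dB), φ = 14.9°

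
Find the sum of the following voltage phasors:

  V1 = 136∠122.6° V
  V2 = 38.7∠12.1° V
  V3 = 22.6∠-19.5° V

Step 1 — Convert each phasor to rectangular form:
  V1 = 136·(cos(122.6°) + j·sin(122.6°)) = -73.27 + j114.6 V
  V2 = 38.7·(cos(12.1°) + j·sin(12.1°)) = 37.84 + j8.112 V
  V3 = 22.6·(cos(-19.5°) + j·sin(-19.5°)) = 21.3 - j7.544 V
Step 2 — Sum components: V_total = -14.13 + j115.1 V.
Step 3 — Convert to polar: |V_total| = 116 V, ∠V_total = 97.0°.

V_total = 116∠97.0° V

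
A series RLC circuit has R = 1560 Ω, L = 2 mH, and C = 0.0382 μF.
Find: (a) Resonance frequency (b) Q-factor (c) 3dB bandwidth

Step 1 — Resonance: ω₀ = 1/√(LC) = 1/√(0.002·3.82e-08) = 1.144e+05 rad/s.
Step 2 — f₀ = ω₀/(2π) = 1.821e+04 Hz.
Step 3 — Series Q: Q = ω₀L/R = 1.144e+05·0.002/1560 = 0.1467.
Step 4 — Bandwidth: Δω = ω₀/Q = 7.8e+05 rad/s; BW = Δω/(2π) = 1.241e+05 Hz.

(a) f₀ = 1.821e+04 Hz  (b) Q = 0.1467  (c) BW = 1.241e+05 Hz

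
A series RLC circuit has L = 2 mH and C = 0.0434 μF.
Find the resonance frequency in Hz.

Step 1 — Resonance condition Im(Z)=0 gives ω₀ = 1/√(LC).
Step 2 — ω₀ = 1/√(0.002·4.34e-08) = 1.073e+05 rad/s.
Step 3 — f₀ = ω₀/(2π) = 1.708e+04 Hz.

f₀ = 1.708e+04 Hz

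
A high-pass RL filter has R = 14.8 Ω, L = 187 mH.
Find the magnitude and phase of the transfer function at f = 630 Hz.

Step 1 — Angular frequency: ω = 2π·630 = 3958 rad/s.
Step 2 — Transfer function: H(jω) = jωL/(R + jωL).
Step 3 — Numerator jωL = j·740.2; denominator R + jωL = 14.8 + j740.2.
Step 4 — H = 0.9996 + j0.01999.
Step 5 — Magnitude: |H| = 0.9998 (-0.0 dB); phase: φ = 1.1°.

|H| = 0.9998 (-0.0 dB), φ = 1.1°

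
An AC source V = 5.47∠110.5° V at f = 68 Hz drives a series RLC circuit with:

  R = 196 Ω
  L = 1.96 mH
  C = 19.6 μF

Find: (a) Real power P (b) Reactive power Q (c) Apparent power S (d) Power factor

Step 1 — Angular frequency: ω = 2π·f = 2π·68 = 427.3 rad/s.
Step 2 — Component impedances:
  R: Z = R = 196 Ω
  L: Z = jωL = j·427.3·0.00196 = 0 + j0.8374 Ω
  C: Z = 1/(jωC) = -j/(ω·C) = 0 - j119.4 Ω
Step 3 — Series combination: Z_total = R + L + C = 196 - j118.6 Ω = 229.1∠-31.2° Ω.
Step 4 — Source phasor: V = 5.47∠110.5° V = -1.916 + j5.124 V.
Step 5 — Current: I = V / Z = -0.01873 + j0.01481 A = 0.02388∠141.7° A.
Step 6 — Complex power: S = V·I* = 0.1118 - j0.06761 VA.
Step 7 — Real power: P = Re(S) = 0.1118 W.
Step 8 — Reactive power: Q = Im(S) = -0.06761 VAR.
Step 9 — Apparent power: |S| = 0.1306 VA.
Step 10 — Power factor: PF = P/|S| = 0.8556 (leading).

(a) P = 0.1118 W  (b) Q = -0.06761 VAR  (c) S = 0.1306 VA  (d) PF = 0.8556 (leading)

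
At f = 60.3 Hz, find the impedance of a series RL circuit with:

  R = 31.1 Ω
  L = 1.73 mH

Step 1 — Angular frequency: ω = 2π·f = 2π·60.3 = 378.9 rad/s.
Step 2 — Component impedances:
  R: Z = R = 31.1 Ω
  L: Z = jωL = j·378.9·0.00173 = 0 + j0.6555 Ω
Step 3 — Series combination: Z_total = R + L = 31.1 + j0.6555 Ω = 31.11∠1.2° Ω.

Z = 31.1 + j0.6555 Ω = 31.11∠1.2° Ω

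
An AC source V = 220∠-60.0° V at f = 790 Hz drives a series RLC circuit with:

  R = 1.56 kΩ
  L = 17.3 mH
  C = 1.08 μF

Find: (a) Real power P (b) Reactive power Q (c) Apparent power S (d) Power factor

Step 1 — Angular frequency: ω = 2π·f = 2π·790 = 4964 rad/s.
Step 2 — Component impedances:
  R: Z = R = 1560 Ω
  L: Z = jωL = j·4964·0.0173 = 0 + j85.87 Ω
  C: Z = 1/(jωC) = -j/(ω·C) = 0 - j186.5 Ω
Step 3 — Series combination: Z_total = R + L + C = 1560 - j100.7 Ω = 1563∠-3.7° Ω.
Step 4 — Source phasor: V = 220∠-60.0° V = 110 - j190.5 V.
Step 5 — Current: I = V / Z = 0.07807 - j0.1171 A = 0.1407∠-56.3° A.
Step 6 — Complex power: S = V·I* = 30.9 - j1.994 VA.
Step 7 — Real power: P = Re(S) = 30.9 W.
Step 8 — Reactive power: Q = Im(S) = -1.994 VAR.
Step 9 — Apparent power: |S| = 30.96 VA.
Step 10 — Power factor: PF = P/|S| = 0.9979 (leading).

(a) P = 30.9 W  (b) Q = -1.994 VAR  (c) S = 30.96 VA  (d) PF = 0.9979 (leading)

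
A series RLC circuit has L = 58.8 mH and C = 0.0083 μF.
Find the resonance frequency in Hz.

Step 1 — Resonance condition Im(Z)=0 gives ω₀ = 1/√(LC).
Step 2 — ω₀ = 1/√(0.0588·8.3e-09) = 4.527e+04 rad/s.
Step 3 — f₀ = ω₀/(2π) = 7204 Hz.

f₀ = 7204 Hz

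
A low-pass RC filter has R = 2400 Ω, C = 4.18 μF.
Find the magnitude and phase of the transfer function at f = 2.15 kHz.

Step 1 — Angular frequency: ω = 2π·2150 = 1.351e+04 rad/s.
Step 2 — Transfer function: H(jω) = 1/(1 + jωRC).
Step 3 — Denominator: 1 + jωRC = 1 + j·1.351e+04·2400·4.18e-06 = 1 + j135.5.
Step 4 — H = 5.445e-05 - j0.007379.
Step 5 — Magnitude: |H| = 0.007379 (-42.6 dB); phase: φ = -89.6°.

|H| = 0.007379 (-42.6 dB), φ = -89.6°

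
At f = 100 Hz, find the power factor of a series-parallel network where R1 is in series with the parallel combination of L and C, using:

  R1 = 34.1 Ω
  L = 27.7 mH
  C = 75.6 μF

Step 1 — Angular frequency: ω = 2π·f = 2π·100 = 628.3 rad/s.
Step 2 — Component impedances:
  R1: Z = R = 34.1 Ω
  L: Z = jωL = j·628.3·0.0277 = 0 + j17.4 Ω
  C: Z = 1/(jωC) = -j/(ω·C) = 0 - j21.05 Ω
Step 3 — Parallel branch: L || C = 1/(1/L + 1/C) = 0 + j100.4 Ω.
Step 4 — Series with R1: Z_total = R1 + (L || C) = 34.1 + j100.4 Ω = 106.1∠71.2° Ω.
Step 5 — Power factor: PF = cos(φ) = Re(Z)/|Z| = 34.1/106.07 = 0.3215.
Step 6 — Type: Im(Z) = 100.4 ⇒ lagging (phase φ = 71.2°).

PF = 0.3215 (lagging, φ = 71.2°)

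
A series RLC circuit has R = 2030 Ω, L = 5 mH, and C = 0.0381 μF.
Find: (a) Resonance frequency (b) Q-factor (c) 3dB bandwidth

Step 1 — Resonance: ω₀ = 1/√(LC) = 1/√(0.005·3.81e-08) = 7.245e+04 rad/s.
Step 2 — f₀ = ω₀/(2π) = 1.153e+04 Hz.
Step 3 — Series Q: Q = ω₀L/R = 7.245e+04·0.005/2030 = 0.1785.
Step 4 — Bandwidth: Δω = ω₀/Q = 4.06e+05 rad/s; BW = Δω/(2π) = 6.462e+04 Hz.

(a) f₀ = 1.153e+04 Hz  (b) Q = 0.1785  (c) BW = 6.462e+04 Hz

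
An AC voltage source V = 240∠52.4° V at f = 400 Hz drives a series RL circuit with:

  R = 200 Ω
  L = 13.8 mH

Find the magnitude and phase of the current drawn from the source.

Step 1 — Angular frequency: ω = 2π·f = 2π·400 = 2513 rad/s.
Step 2 — Component impedances:
  R: Z = R = 200 Ω
  L: Z = jωL = j·2513·0.0138 = 0 + j34.68 Ω
Step 3 — Series combination: Z_total = R + L = 200 + j34.68 Ω = 203∠9.8° Ω.
Step 4 — Source phasor: V = 240∠52.4° V = 146.4 + j190.1 V.
Step 5 — Ohm's law: I = V / Z_total = (146.4 + j190.1) / (200 + j34.68) = 0.8709 + j0.7997 A.
Step 6 — Convert to polar: |I| = 1.182 A, ∠I = 42.6°.

I = 1.182∠42.6° A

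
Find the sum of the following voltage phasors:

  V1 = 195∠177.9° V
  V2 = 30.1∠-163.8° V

Step 1 — Convert each phasor to rectangular form:
  V1 = 195·(cos(177.9°) + j·sin(177.9°)) = -194.9 + j7.146 V
  V2 = 30.1·(cos(-163.8°) + j·sin(-163.8°)) = -28.9 - j8.398 V
Step 2 — Sum components: V_total = -223.8 - j1.252 V.
Step 3 — Convert to polar: |V_total| = 223.8 V, ∠V_total = -179.7°.

V_total = 223.8∠-179.7° V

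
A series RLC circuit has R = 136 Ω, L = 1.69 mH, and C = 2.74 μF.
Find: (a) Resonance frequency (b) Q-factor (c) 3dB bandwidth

Step 1 — Resonance: ω₀ = 1/√(LC) = 1/√(0.00169·2.74e-06) = 1.47e+04 rad/s.
Step 2 — f₀ = ω₀/(2π) = 2339 Hz.
Step 3 — Series Q: Q = ω₀L/R = 1.47e+04·0.00169/136 = 0.1826.
Step 4 — Bandwidth: Δω = ω₀/Q = 8.047e+04 rad/s; BW = Δω/(2π) = 1.281e+04 Hz.

(a) f₀ = 2339 Hz  (b) Q = 0.1826  (c) BW = 1.281e+04 Hz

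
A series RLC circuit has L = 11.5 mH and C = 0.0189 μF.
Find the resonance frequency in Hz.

Step 1 — Resonance condition Im(Z)=0 gives ω₀ = 1/√(LC).
Step 2 — ω₀ = 1/√(0.0115·1.89e-08) = 6.783e+04 rad/s.
Step 3 — f₀ = ω₀/(2π) = 1.08e+04 Hz.

f₀ = 1.08e+04 Hz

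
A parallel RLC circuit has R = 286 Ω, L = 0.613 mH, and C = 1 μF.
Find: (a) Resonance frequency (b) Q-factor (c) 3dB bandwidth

Step 1 — Resonance: ω₀ = 1/√(LC) = 1/√(0.000613·1e-06) = 4.039e+04 rad/s.
Step 2 — f₀ = ω₀/(2π) = 6428 Hz.
Step 3 — Parallel Q: Q = R/(ω₀L) = 286/(4.039e+04·0.000613) = 11.55.
Step 4 — Bandwidth: Δω = ω₀/Q = 3497 rad/s; BW = Δω/(2π) = 556.5 Hz.

(a) f₀ = 6428 Hz  (b) Q = 11.55  (c) BW = 556.5 Hz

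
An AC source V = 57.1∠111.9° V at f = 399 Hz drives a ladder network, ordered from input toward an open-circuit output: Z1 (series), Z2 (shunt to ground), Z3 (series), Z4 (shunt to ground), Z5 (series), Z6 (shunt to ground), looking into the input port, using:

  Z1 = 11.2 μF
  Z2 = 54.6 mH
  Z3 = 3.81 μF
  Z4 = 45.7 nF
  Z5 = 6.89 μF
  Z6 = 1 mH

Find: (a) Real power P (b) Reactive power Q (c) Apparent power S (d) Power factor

Step 1 — Angular frequency: ω = 2π·f = 2π·399 = 2507 rad/s.
Step 2 — Component impedances:
  Z1: Z = 1/(jωC) = -j/(ω·C) = 0 - j35.61 Ω
  Z2: Z = jωL = j·2507·0.0546 = 0 + j136.9 Ω
  Z3: Z = 1/(jωC) = -j/(ω·C) = 0 - j104.7 Ω
  Z4: Z = 1/(jωC) = -j/(ω·C) = 0 - j8728 Ω
  Z5: Z = 1/(jωC) = -j/(ω·C) = 0 - j57.89 Ω
  Z6: Z = jωL = j·2507·0.001 = 0 + j2.507 Ω
Step 3 — Ladder network (open output): work backward from the far end, alternating series and parallel combinations. Z_in = 0 + j921.3 Ω = 921.3∠90.0° Ω.
Step 4 — Source phasor: V = 57.1∠111.9° V = -21.3 + j52.98 V.
Step 5 — Current: I = V / Z = 0.05751 + j0.02312 A = 0.06198∠21.9° A.
Step 6 — Complex power: S = V·I* = 0 + j3.539 VA.
Step 7 — Real power: P = Re(S) = 0 W.
Step 8 — Reactive power: Q = Im(S) = 3.539 VAR.
Step 9 — Apparent power: |S| = 3.539 VA.
Step 10 — Power factor: PF = P/|S| = 0 (lagging).

(a) P = 0 W  (b) Q = 3.539 VAR  (c) S = 3.539 VA  (d) PF = 0 (lagging)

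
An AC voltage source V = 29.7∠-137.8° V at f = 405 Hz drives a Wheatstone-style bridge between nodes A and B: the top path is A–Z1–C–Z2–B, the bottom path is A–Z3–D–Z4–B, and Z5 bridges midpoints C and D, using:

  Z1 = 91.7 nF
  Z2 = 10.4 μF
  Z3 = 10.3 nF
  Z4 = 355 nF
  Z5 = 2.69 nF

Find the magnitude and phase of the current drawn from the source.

Step 1 — Angular frequency: ω = 2π·f = 2π·405 = 2545 rad/s.
Step 2 — Component impedances:
  Z1: Z = 1/(jωC) = -j/(ω·C) = 0 - j4285 Ω
  Z2: Z = 1/(jωC) = -j/(ω·C) = 0 - j37.79 Ω
  Z3: Z = 1/(jωC) = -j/(ω·C) = 0 - j3.815e+04 Ω
  Z4: Z = 1/(jωC) = -j/(ω·C) = 0 - j1107 Ω
  Z5: Z = 1/(jωC) = -j/(ω·C) = 0 - j1.461e+05 Ω
Step 3 — Bridge requires nodal analysis (the Z5 bridge couples midpoints C and D, so the two paths cannot be reduced to a simple series/parallel combination). Setting node B to ground and injecting 1 A at node A, the 3-node admittance system at A, C, D solves to V_A = Z_AB = 0 - j3894 Ω = 3894∠-90.0° Ω.
Step 4 — Source phasor: V = 29.7∠-137.8° V = -22 - j19.95 V.
Step 5 — Ohm's law: I = V / Z_total = (-22 - j19.95) / (0 - j3894) = 0.005123 - j0.00565 A.
Step 6 — Convert to polar: |I| = 0.007626 A, ∠I = -47.8°.

I = 0.007626∠-47.8° A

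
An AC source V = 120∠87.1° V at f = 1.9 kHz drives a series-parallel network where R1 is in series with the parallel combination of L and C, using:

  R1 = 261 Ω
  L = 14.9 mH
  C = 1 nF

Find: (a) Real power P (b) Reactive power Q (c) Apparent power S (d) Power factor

Step 1 — Angular frequency: ω = 2π·f = 2π·1900 = 1.194e+04 rad/s.
Step 2 — Component impedances:
  R1: Z = R = 261 Ω
  L: Z = jωL = j·1.194e+04·0.0149 = 0 + j177.9 Ω
  C: Z = 1/(jωC) = -j/(ω·C) = 0 - j8.377e+04 Ω
Step 3 — Parallel branch: L || C = 1/(1/L + 1/C) = 0 + j178.3 Ω.
Step 4 — Series with R1: Z_total = R1 + (L || C) = 261 + j178.3 Ω = 316.1∠34.3° Ω.
Step 5 — Source phasor: V = 120∠87.1° V = 6.071 + j119.8 V.
Step 6 — Current: I = V / Z = 0.2297 + j0.3023 A = 0.3797∠52.8° A.
Step 7 — Complex power: S = V·I* = 37.62 + j25.7 VA.
Step 8 — Real power: P = Re(S) = 37.62 W.
Step 9 — Reactive power: Q = Im(S) = 25.7 VAR.
Step 10 — Apparent power: |S| = 45.56 VA.
Step 11 — Power factor: PF = P/|S| = 0.8258 (lagging).

(a) P = 37.62 W  (b) Q = 25.7 VAR  (c) S = 45.56 VA  (d) PF = 0.8258 (lagging)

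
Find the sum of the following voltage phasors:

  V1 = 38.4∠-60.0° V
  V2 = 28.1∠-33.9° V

Step 1 — Convert each phasor to rectangular form:
  V1 = 38.4·(cos(-60.0°) + j·sin(-60.0°)) = 19.2 - j33.26 V
  V2 = 28.1·(cos(-33.9°) + j·sin(-33.9°)) = 23.32 - j15.67 V
Step 2 — Sum components: V_total = 42.52 - j48.93 V.
Step 3 — Convert to polar: |V_total| = 64.82 V, ∠V_total = -49.0°.

V_total = 64.82∠-49.0° V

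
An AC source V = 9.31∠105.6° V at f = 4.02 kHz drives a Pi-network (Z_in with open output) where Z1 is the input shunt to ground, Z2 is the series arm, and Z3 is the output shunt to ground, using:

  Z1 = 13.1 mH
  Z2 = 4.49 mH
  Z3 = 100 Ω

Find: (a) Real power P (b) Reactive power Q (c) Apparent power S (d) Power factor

Step 1 — Angular frequency: ω = 2π·f = 2π·4020 = 2.526e+04 rad/s.
Step 2 — Component impedances:
  Z1: Z = jωL = j·2.526e+04·0.0131 = 0 + j330.9 Ω
  Z2: Z = jωL = j·2.526e+04·0.00449 = 0 + j113.4 Ω
  Z3: Z = R = 100 Ω
Step 3 — With open output, the series arm Z2 and the output shunt Z3 appear in series to ground: Z2 + Z3 = 100 + j113.4 Ω.
Step 4 — Parallel with input shunt Z1: Z_in = Z1 || (Z2 + Z3) = 52.79 + j96.34 Ω = 109.9∠61.3° Ω.
Step 5 — Source phasor: V = 9.31∠105.6° V = -2.504 + j8.967 V.
Step 6 — Current: I = V / Z = 0.06063 + j0.05921 A = 0.08475∠44.3° A.
Step 7 — Complex power: S = V·I* = 0.3791 + j0.6919 VA.
Step 8 — Real power: P = Re(S) = 0.3791 W.
Step 9 — Reactive power: Q = Im(S) = 0.6919 VAR.
Step 10 — Apparent power: |S| = 0.789 VA.
Step 11 — Power factor: PF = P/|S| = 0.4805 (lagging).

(a) P = 0.3791 W  (b) Q = 0.6919 VAR  (c) S = 0.789 VA  (d) PF = 0.4805 (lagging)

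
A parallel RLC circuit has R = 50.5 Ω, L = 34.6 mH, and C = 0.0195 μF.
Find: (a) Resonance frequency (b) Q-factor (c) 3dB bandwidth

Step 1 — Resonance: ω₀ = 1/√(LC) = 1/√(0.0346·1.95e-08) = 3.85e+04 rad/s.
Step 2 — f₀ = ω₀/(2π) = 6127 Hz.
Step 3 — Parallel Q: Q = R/(ω₀L) = 50.5/(3.85e+04·0.0346) = 0.03791.
Step 4 — Bandwidth: Δω = ω₀/Q = 1.015e+06 rad/s; BW = Δω/(2π) = 1.616e+05 Hz.

(a) f₀ = 6127 Hz  (b) Q = 0.03791  (c) BW = 1.616e+05 Hz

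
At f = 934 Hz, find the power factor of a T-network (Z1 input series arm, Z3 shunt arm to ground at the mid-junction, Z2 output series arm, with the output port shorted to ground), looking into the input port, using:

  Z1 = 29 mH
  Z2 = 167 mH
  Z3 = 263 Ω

Step 1 — Angular frequency: ω = 2π·f = 2π·934 = 5868 rad/s.
Step 2 — Component impedances:
  Z1: Z = jωL = j·5868·0.029 = 0 + j170.2 Ω
  Z2: Z = jωL = j·5868·0.167 = 0 + j980 Ω
  Z3: Z = R = 263 Ω
Step 3 — With the output port shorted to ground, the output series arm Z2 runs from the junction to ground; the shunt arm Z3 also runs from the junction to ground. They appear in parallel: Z3 || Z2 = 245.3 + j65.84 Ω.
Step 4 — Series with input arm Z1: Z_in = Z1 + (Z3 || Z2) = 245.3 + j236 Ω = 340.4∠43.9° Ω.
Step 5 — Power factor: PF = cos(φ) = Re(Z)/|Z| = 245.3/340.4 = 0.7206.
Step 6 — Type: Im(Z) = 236 ⇒ lagging (phase φ = 43.9°).

PF = 0.7206 (lagging, φ = 43.9°)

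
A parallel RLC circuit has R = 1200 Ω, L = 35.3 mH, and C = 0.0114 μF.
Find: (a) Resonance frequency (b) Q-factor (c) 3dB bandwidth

Step 1 — Resonance: ω₀ = 1/√(LC) = 1/√(0.0353·1.14e-08) = 4.985e+04 rad/s.
Step 2 — f₀ = ω₀/(2π) = 7934 Hz.
Step 3 — Parallel Q: Q = R/(ω₀L) = 1200/(4.985e+04·0.0353) = 0.6819.
Step 4 — Bandwidth: Δω = ω₀/Q = 7.31e+04 rad/s; BW = Δω/(2π) = 1.163e+04 Hz.

(a) f₀ = 7934 Hz  (b) Q = 0.6819  (c) BW = 1.163e+04 Hz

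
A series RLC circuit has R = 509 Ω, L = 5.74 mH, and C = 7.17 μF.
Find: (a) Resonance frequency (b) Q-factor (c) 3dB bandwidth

Step 1 — Resonance condition Im(Z)=0 gives ω₀ = 1/√(LC).
Step 2 — ω₀ = 1/√(0.00574·7.17e-06) = 4929 rad/s.
Step 3 — f₀ = ω₀/(2π) = 784.5 Hz.
Step 4 — Series Q: Q = ω₀L/R = 4929·0.00574/509 = 0.05559.
Step 5 — 3dB bandwidth: Δω = ω₀/Q = 8.868e+04 rad/s; BW = Δω/(2π) = 1.411e+04 Hz.

(a) f₀ = 784.5 Hz  (b) Q = 0.05559  (c) BW = 1.411e+04 Hz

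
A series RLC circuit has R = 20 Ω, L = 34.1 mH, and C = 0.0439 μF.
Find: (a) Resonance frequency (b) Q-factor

Step 1 — Resonance condition Im(Z)=0 gives ω₀ = 1/√(LC).
Step 2 — ω₀ = 1/√(0.0341·4.39e-08) = 2.585e+04 rad/s.
Step 3 — f₀ = ω₀/(2π) = 4113 Hz.
Step 4 — Series Q: Q = ω₀L/R = 2.585e+04·0.0341/20 = 44.07.

(a) f₀ = 4113 Hz  (b) Q = 44.07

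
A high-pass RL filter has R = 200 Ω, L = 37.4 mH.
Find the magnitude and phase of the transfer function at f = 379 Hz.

Step 1 — Angular frequency: ω = 2π·379 = 2381 rad/s.
Step 2 — Transfer function: H(jω) = jωL/(R + jωL).
Step 3 — Numerator jωL = j·89.06; denominator R + jωL = 200 + j89.06.
Step 4 — H = 0.1655 + j0.3716.
Step 5 — Magnitude: |H| = 0.4068 (-7.8 dB); phase: φ = 66.0°.

|H| = 0.4068 (-7.8 dB), φ = 66.0°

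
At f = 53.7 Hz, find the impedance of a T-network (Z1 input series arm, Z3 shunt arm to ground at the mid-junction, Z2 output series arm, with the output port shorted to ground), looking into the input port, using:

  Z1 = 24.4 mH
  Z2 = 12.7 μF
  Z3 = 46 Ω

Step 1 — Angular frequency: ω = 2π·f = 2π·53.7 = 337.4 rad/s.
Step 2 — Component impedances:
  Z1: Z = jωL = j·337.4·0.0244 = 0 + j8.233 Ω
  Z2: Z = 1/(jωC) = -j/(ω·C) = 0 - j233.4 Ω
  Z3: Z = R = 46 Ω
Step 3 — With the output port shorted to ground, the output series arm Z2 runs from the junction to ground; the shunt arm Z3 also runs from the junction to ground. They appear in parallel: Z3 || Z2 = 44.28 - j8.728 Ω.
Step 4 — Series with input arm Z1: Z_in = Z1 + (Z3 || Z2) = 44.28 - j0.4954 Ω = 44.28∠-0.6° Ω.

Z = 44.28 - j0.4954 Ω = 44.28∠-0.6° Ω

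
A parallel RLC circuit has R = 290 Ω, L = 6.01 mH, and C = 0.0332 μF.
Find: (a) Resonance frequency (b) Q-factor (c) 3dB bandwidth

Step 1 — Resonance: ω₀ = 1/√(LC) = 1/√(0.00601·3.32e-08) = 7.079e+04 rad/s.
Step 2 — f₀ = ω₀/(2π) = 1.127e+04 Hz.
Step 3 — Parallel Q: Q = R/(ω₀L) = 290/(7.079e+04·0.00601) = 0.6816.
Step 4 — Bandwidth: Δω = ω₀/Q = 1.039e+05 rad/s; BW = Δω/(2π) = 1.653e+04 Hz.

(a) f₀ = 1.127e+04 Hz  (b) Q = 0.6816  (c) BW = 1.653e+04 Hz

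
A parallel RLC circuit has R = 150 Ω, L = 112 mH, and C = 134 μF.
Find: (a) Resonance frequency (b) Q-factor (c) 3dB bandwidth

Step 1 — Resonance: ω₀ = 1/√(LC) = 1/√(0.112·0.000134) = 258.1 rad/s.
Step 2 — f₀ = ω₀/(2π) = 41.08 Hz.
Step 3 — Parallel Q: Q = R/(ω₀L) = 150/(258.1·0.112) = 5.188.
Step 4 — Bandwidth: Δω = ω₀/Q = 49.75 rad/s; BW = Δω/(2π) = 7.918 Hz.

(a) f₀ = 41.08 Hz  (b) Q = 5.188  (c) BW = 7.918 Hz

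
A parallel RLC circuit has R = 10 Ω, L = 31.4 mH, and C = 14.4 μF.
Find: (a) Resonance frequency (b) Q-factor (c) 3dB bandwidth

Step 1 — Resonance: ω₀ = 1/√(LC) = 1/√(0.0314·1.44e-05) = 1487 rad/s.
Step 2 — f₀ = ω₀/(2π) = 236.7 Hz.
Step 3 — Parallel Q: Q = R/(ω₀L) = 10/(1487·0.0314) = 0.2141.
Step 4 — Bandwidth: Δω = ω₀/Q = 6944 rad/s; BW = Δω/(2π) = 1105 Hz.

(a) f₀ = 236.7 Hz  (b) Q = 0.2141  (c) BW = 1105 Hz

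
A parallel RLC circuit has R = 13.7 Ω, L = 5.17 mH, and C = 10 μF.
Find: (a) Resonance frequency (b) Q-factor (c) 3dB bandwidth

Step 1 — Resonance: ω₀ = 1/√(LC) = 1/√(0.00517·1e-05) = 4398 rad/s.
Step 2 — f₀ = ω₀/(2π) = 700 Hz.
Step 3 — Parallel Q: Q = R/(ω₀L) = 13.7/(4398·0.00517) = 0.6025.
Step 4 — Bandwidth: Δω = ω₀/Q = 7299 rad/s; BW = Δω/(2π) = 1162 Hz.

(a) f₀ = 700 Hz  (b) Q = 0.6025  (c) BW = 1162 Hz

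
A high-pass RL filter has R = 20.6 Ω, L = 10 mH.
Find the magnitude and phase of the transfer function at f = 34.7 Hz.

Step 1 — Angular frequency: ω = 2π·34.7 = 218 rad/s.
Step 2 — Transfer function: H(jω) = jωL/(R + jωL).
Step 3 — Numerator jωL = j·2.18; denominator R + jωL = 20.6 + j2.18.
Step 4 — H = 0.01108 + j0.1047.
Step 5 — Magnitude: |H| = 0.1053 (-19.6 dB); phase: φ = 84.0°.

|H| = 0.1053 (-19.6 dB), φ = 84.0°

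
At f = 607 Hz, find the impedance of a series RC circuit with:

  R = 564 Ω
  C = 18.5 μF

Step 1 — Angular frequency: ω = 2π·f = 2π·607 = 3814 rad/s.
Step 2 — Component impedances:
  R: Z = R = 564 Ω
  C: Z = 1/(jωC) = -j/(ω·C) = 0 - j14.17 Ω
Step 3 — Series combination: Z_total = R + C = 564 - j14.17 Ω = 564.2∠-1.4° Ω.

Z = 564 - j14.17 Ω = 564.2∠-1.4° Ω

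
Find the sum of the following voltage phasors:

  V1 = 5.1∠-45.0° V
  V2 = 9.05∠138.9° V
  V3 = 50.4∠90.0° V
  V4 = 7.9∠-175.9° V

Step 1 — Convert each phasor to rectangular form:
  V1 = 5.1·(cos(-45.0°) + j·sin(-45.0°)) = 3.606 - j3.606 V
  V2 = 9.05·(cos(138.9°) + j·sin(138.9°)) = -6.82 + j5.949 V
  V3 = 50.4·(cos(90.0°) + j·sin(90.0°)) = 0 + j50.4 V
  V4 = 7.9·(cos(-175.9°) + j·sin(-175.9°)) = -7.88 - j0.5648 V
Step 2 — Sum components: V_total = -11.09 + j52.18 V.
Step 3 — Convert to polar: |V_total| = 53.34 V, ∠V_total = 102.0°.

V_total = 53.34∠102.0° V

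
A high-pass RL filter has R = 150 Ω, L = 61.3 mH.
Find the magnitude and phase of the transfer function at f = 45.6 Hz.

Step 1 — Angular frequency: ω = 2π·45.6 = 286.5 rad/s.
Step 2 — Transfer function: H(jω) = jωL/(R + jωL).
Step 3 — Numerator jωL = j·17.56; denominator R + jωL = 150 + j17.56.
Step 4 — H = 0.01352 + j0.1155.
Step 5 — Magnitude: |H| = 0.1163 (-18.7 dB); phase: φ = 83.3°.

|H| = 0.1163 (-18.7 dB), φ = 83.3°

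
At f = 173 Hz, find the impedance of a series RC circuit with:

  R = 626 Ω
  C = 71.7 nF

Step 1 — Angular frequency: ω = 2π·f = 2π·173 = 1087 rad/s.
Step 2 — Component impedances:
  R: Z = R = 626 Ω
  C: Z = 1/(jωC) = -j/(ω·C) = 0 - j1.283e+04 Ω
Step 3 — Series combination: Z_total = R + C = 626 - j1.283e+04 Ω = 1.285e+04∠-87.2° Ω.

Z = 626 - j1.283e+04 Ω = 1.285e+04∠-87.2° Ω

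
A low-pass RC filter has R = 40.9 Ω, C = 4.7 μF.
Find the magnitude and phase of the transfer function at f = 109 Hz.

Step 1 — Angular frequency: ω = 2π·109 = 684.9 rad/s.
Step 2 — Transfer function: H(jω) = 1/(1 + jωRC).
Step 3 — Denominator: 1 + jωRC = 1 + j·684.9·40.9·4.7e-06 = 1 + j0.1317.
Step 4 — H = 0.983 - j0.1294.
Step 5 — Magnitude: |H| = 0.9914 (-0.1 dB); phase: φ = -7.5°.

|H| = 0.9914 (-0.1 dB), φ = -7.5°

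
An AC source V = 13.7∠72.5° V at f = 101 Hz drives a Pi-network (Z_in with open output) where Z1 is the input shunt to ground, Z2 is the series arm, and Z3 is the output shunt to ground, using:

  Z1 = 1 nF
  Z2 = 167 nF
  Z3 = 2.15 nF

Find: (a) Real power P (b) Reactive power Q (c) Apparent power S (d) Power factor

Step 1 — Angular frequency: ω = 2π·f = 2π·101 = 634.6 rad/s.
Step 2 — Component impedances:
  Z1: Z = 1/(jωC) = -j/(ω·C) = 0 - j1.576e+06 Ω
  Z2: Z = 1/(jωC) = -j/(ω·C) = 0 - j9436 Ω
  Z3: Z = 1/(jωC) = -j/(ω·C) = 0 - j7.329e+05 Ω
Step 3 — With open output, the series arm Z2 and the output shunt Z3 appear in series to ground: Z2 + Z3 = 0 - j7.424e+05 Ω.
Step 4 — Parallel with input shunt Z1: Z_in = Z1 || (Z2 + Z3) = 0 - j5.046e+05 Ω = 5.046e+05∠-90.0° Ω.
Step 5 — Source phasor: V = 13.7∠72.5° V = 4.12 + j13.07 V.
Step 6 — Current: I = V / Z = -2.589e-05 + j8.164e-06 A = 2.715e-05∠162.5° A.
Step 7 — Complex power: S = V·I* = 0 - j0.0003719 VA.
Step 8 — Real power: P = Re(S) = 0 W.
Step 9 — Reactive power: Q = Im(S) = -0.0003719 VAR.
Step 10 — Apparent power: |S| = 0.0003719 VA.
Step 11 — Power factor: PF = P/|S| = 0 (leading).

(a) P = 0 W  (b) Q = -0.0003719 VAR  (c) S = 0.0003719 VA  (d) PF = 0 (leading)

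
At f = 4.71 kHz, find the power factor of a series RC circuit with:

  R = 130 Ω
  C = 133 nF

Step 1 — Angular frequency: ω = 2π·f = 2π·4710 = 2.959e+04 rad/s.
Step 2 — Component impedances:
  R: Z = R = 130 Ω
  C: Z = 1/(jωC) = -j/(ω·C) = 0 - j254.1 Ω
Step 3 — Series combination: Z_total = R + C = 130 - j254.1 Ω = 285.4∠-62.9° Ω.
Step 4 — Power factor: PF = cos(φ) = Re(Z)/|Z| = 130/285.4 = 0.4555.
Step 5 — Type: Im(Z) = -254.1 ⇒ leading (phase φ = -62.9°).

PF = 0.4555 (leading, φ = -62.9°)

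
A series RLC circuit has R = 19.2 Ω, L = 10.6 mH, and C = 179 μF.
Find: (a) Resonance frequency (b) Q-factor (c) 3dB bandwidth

Step 1 — Resonance condition Im(Z)=0 gives ω₀ = 1/√(LC).
Step 2 — ω₀ = 1/√(0.0106·0.000179) = 726 rad/s.
Step 3 — f₀ = ω₀/(2π) = 115.5 Hz.
Step 4 — Series Q: Q = ω₀L/R = 726·0.0106/19.2 = 0.4008.
Step 5 — 3dB bandwidth: Δω = ω₀/Q = 1811 rad/s; BW = Δω/(2π) = 288.3 Hz.

(a) f₀ = 115.5 Hz  (b) Q = 0.4008  (c) BW = 288.3 Hz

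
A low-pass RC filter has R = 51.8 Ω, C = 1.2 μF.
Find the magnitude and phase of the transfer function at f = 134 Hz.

Step 1 — Angular frequency: ω = 2π·134 = 841.9 rad/s.
Step 2 — Transfer function: H(jω) = 1/(1 + jωRC).
Step 3 — Denominator: 1 + jωRC = 1 + j·841.9·51.8·1.2e-06 = 1 + j0.05234.
Step 4 — H = 0.9973 - j0.05219.
Step 5 — Magnitude: |H| = 0.9986 (-0.0 dB); phase: φ = -3.0°.

|H| = 0.9986 (-0.0 dB), φ = -3.0°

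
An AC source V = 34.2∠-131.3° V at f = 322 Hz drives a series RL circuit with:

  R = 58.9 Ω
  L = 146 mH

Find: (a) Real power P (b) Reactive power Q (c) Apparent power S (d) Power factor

Step 1 — Angular frequency: ω = 2π·f = 2π·322 = 2023 rad/s.
Step 2 — Component impedances:
  R: Z = R = 58.9 Ω
  L: Z = jωL = j·2023·0.146 = 0 + j295.4 Ω
Step 3 — Series combination: Z_total = R + L = 58.9 + j295.4 Ω = 301.2∠78.7° Ω.
Step 4 — Source phasor: V = 34.2∠-131.3° V = -22.57 - j25.69 V.
Step 5 — Current: I = V / Z = -0.09831 + j0.05681 A = 0.1135∠150.0° A.
Step 6 — Complex power: S = V·I* = 0.7594 + j3.808 VA.
Step 7 — Real power: P = Re(S) = 0.7594 W.
Step 8 — Reactive power: Q = Im(S) = 3.808 VAR.
Step 9 — Apparent power: |S| = 3.883 VA.
Step 10 — Power factor: PF = P/|S| = 0.1956 (lagging).

(a) P = 0.7594 W  (b) Q = 3.808 VAR  (c) S = 3.883 VA  (d) PF = 0.1956 (lagging)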